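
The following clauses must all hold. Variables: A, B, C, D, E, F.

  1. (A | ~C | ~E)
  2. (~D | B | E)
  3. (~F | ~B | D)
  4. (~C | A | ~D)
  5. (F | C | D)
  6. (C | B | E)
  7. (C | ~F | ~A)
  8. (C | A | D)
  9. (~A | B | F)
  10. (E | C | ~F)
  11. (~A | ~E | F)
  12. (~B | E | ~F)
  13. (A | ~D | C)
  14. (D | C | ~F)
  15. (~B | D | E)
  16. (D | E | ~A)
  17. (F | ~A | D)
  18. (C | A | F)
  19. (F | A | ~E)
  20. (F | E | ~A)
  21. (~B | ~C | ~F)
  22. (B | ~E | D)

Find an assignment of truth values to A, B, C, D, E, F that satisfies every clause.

Set A = False and propagate.
The remaining clauses are satisfied by B = False, C = True, D = False, E = False, F = True.
Every clause has at least one true literal under this assignment.

A = F, B = F, C = T, D = F, E = F, F = T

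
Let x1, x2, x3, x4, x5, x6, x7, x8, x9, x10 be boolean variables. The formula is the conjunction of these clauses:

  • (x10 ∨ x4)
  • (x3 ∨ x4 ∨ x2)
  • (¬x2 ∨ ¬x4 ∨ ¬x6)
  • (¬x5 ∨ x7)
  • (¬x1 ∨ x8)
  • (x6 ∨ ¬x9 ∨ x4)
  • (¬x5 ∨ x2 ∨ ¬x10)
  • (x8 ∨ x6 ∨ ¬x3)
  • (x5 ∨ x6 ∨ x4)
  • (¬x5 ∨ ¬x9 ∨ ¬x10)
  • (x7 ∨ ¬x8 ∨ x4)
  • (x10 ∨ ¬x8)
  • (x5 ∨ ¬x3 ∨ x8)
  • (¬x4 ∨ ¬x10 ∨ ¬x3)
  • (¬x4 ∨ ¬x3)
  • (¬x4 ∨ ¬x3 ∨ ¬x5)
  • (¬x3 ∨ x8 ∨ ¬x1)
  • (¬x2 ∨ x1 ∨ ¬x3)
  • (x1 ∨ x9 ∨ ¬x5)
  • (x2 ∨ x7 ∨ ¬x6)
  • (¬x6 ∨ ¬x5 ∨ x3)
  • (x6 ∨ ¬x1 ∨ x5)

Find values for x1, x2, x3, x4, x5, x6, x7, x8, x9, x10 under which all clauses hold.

x1 = F, x2 = T, x3 = F, x4 = T, x5 = F, x6 = F, x7 = F, x8 = F, x9 = T, x10 = T

Check each clause:
  1. (x4 ∨ x10) — x10 is true.
  2. (x2 ∨ x3 ∨ x4) — x2 is true.
  3. (¬x4 ∨ ¬x2 ∨ ¬x6) — ¬x6 is true.
  4. (x7 ∨ ¬x5) — ¬x5 is true.
  5. (x8 ∨ ¬x1) — ¬x1 is true.
  6. (x4 ∨ ¬x9 ∨ x6) — x4 is true.
  7. (x2 ∨ ¬x5 ∨ ¬x10) — x2 is true.
  8. (x8 ∨ x6 ∨ ¬x3) — ¬x3 is true.
  9. (x5 ∨ x4 ∨ x6) — x4 is true.
  10. (¬x9 ∨ ¬x10 ∨ ¬x5) — ¬x5 is true.
  11. (¬x8 ∨ x4 ∨ x7) — ¬x8 is true.
  12. (x10 ∨ ¬x8) — ¬x8 is true.
  13. (x8 ∨ ¬x3 ∨ x5) — ¬x3 is true.
  14. (¬x3 ∨ ¬x4 ∨ ¬x10) — ¬x3 is true.
  15. (¬x4 ∨ ¬x3) — ¬x3 is true.
  16. (¬x3 ∨ ¬x5 ∨ ¬x4) — ¬x5 is true.
  17. (¬x1 ∨ x8 ∨ ¬x3) — ¬x3 is true.
  18. (¬x2 ∨ x1 ∨ ¬x3) — ¬x3 is true.
  19. (x1 ∨ ¬x5 ∨ x9) — ¬x5 is true.
  20. (x2 ∨ ¬x6 ∨ x7) — x2 is true.
  21. (¬x6 ∨ ¬x5 ∨ x3) — ¬x6 is true.
  22. (x5 ∨ ¬x1 ∨ x6) — ¬x1 is true.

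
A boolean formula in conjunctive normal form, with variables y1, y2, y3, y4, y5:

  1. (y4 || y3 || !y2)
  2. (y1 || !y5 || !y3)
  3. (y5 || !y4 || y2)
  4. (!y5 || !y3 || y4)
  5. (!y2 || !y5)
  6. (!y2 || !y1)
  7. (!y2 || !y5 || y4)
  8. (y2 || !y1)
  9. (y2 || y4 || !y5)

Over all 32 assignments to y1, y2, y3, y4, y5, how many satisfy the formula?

6

Satisfying assignments:
  y1=0 y2=0 y3=0 y4=0 y5=0
  y1=0 y2=0 y3=0 y4=1 y5=1
  y1=0 y2=0 y3=1 y4=0 y5=0
  y1=0 y2=1 y3=0 y4=1 y5=0
  y1=0 y2=1 y3=1 y4=0 y5=0
  y1=0 y2=1 y3=1 y4=1 y5=0
That's 6 in total.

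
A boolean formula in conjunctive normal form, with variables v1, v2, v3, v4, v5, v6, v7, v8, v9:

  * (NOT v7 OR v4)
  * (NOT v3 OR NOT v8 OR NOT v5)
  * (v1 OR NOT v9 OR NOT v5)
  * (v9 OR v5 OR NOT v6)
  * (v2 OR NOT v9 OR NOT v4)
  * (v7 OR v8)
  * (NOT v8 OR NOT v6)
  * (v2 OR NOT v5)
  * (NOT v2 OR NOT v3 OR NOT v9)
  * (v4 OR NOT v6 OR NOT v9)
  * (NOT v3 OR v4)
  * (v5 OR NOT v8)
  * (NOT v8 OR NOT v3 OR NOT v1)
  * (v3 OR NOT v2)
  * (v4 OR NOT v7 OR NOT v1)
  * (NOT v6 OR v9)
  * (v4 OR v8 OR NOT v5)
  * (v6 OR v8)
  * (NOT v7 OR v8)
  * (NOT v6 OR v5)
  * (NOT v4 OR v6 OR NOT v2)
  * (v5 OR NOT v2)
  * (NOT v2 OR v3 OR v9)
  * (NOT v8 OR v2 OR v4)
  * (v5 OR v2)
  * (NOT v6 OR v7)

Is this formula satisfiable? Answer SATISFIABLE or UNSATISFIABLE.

UNSATISFIABLE

v2 = True:
  propagation gives v3=True, v9=False, v4=True, v6=False; an empty clause results — contradiction.
v2 = False:
  propagation gives v5=False; an empty clause results — contradiction.
Every branch closes, so no satisfying assignment exists.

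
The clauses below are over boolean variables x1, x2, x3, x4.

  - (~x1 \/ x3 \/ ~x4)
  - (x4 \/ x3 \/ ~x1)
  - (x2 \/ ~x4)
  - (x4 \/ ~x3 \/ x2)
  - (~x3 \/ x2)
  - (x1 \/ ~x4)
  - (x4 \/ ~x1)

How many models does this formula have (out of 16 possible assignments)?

The models are:
  x1=0 x2=0 x3=0 x4=0
  x1=0 x2=1 x3=0 x4=0
  x1=0 x2=1 x3=1 x4=0
  x1=1 x2=1 x3=1 x4=1
Count: 4.

4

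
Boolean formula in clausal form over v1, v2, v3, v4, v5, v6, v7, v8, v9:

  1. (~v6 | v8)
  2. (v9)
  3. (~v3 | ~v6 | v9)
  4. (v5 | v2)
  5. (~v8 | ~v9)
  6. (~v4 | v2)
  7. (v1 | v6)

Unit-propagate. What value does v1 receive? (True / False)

(v9) stands alone — v9 = True.
(~v9 | ~v8): since v9 = True, the clause reduces to (~v8). v8 = False.
In (v8 | ~v6), v8 is now false; ~v6 must hold, so v6 = False.
In (v6 | v1), v6 is now false; v1 must hold, so v1 = True.

True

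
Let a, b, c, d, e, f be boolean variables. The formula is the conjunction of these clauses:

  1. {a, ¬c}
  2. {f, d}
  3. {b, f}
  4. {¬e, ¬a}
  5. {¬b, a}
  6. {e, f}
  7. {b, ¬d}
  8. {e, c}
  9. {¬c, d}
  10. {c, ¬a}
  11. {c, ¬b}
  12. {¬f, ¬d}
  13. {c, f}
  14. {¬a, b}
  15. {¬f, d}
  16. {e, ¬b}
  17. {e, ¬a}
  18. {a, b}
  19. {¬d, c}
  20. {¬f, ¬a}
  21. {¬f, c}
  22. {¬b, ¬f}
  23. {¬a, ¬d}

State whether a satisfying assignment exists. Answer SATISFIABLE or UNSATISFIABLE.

a = True:
  propagation gives e=False; an empty clause results — contradiction.
a = False:
  propagation gives c=False, b=False; an empty clause results — contradiction.
Every branch closes, so no satisfying assignment exists.

UNSATISFIABLE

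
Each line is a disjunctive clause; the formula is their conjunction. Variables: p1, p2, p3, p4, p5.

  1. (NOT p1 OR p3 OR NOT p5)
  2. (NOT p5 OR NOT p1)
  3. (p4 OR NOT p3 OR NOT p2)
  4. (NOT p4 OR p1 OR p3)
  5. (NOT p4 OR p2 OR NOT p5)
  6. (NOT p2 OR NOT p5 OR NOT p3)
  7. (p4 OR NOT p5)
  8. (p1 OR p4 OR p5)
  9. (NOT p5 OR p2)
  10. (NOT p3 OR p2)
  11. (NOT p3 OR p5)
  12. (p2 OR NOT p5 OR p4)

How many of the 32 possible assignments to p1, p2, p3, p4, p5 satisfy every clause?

4

The models are:
  p1=T p2=F p3=F p4=F p5=F
  p1=T p2=F p3=F p4=T p5=F
  p1=T p2=T p3=F p4=F p5=F
  p1=T p2=T p3=F p4=T p5=F
That's 4 in total.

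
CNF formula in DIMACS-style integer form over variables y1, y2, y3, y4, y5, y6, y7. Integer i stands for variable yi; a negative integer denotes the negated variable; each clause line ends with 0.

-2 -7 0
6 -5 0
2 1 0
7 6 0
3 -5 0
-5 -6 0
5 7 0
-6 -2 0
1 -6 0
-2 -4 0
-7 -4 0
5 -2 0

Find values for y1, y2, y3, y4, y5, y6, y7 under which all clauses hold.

y1 occurs only positively in the remaining clauses — set y1 = True.
Pure literal: y4 appears only negated; assign y4 = False.
Try y2 = False.
For the remaining variables, y3 = False, y5 = False, y6 = True, y7 = True works.
Check each clause:
  1. (!y2 || !y7) — !y2 is true.
  2. (y6 || !y5) — !y5 is true.
  3. (y2 || y1) — y1 is true.
  4. (y7 || y6) — y6 is true.
  5. (y3 || !y5) — !y5 is true.
  6. (!y6 || !y5) — !y5 is true.
  7. (y7 || y5) — y7 is true.
  8. (!y6 || !y2) — !y2 is true.
  9. (y1 || !y6) — y1 is true.
  10. (!y4 || !y2) — !y4 is true.
  11. (!y7 || !y4) — !y4 is true.
  12. (!y2 || y5) — !y2 is true.

y1=T, y2=F, y3=F, y4=F, y5=F, y6=T, y7=T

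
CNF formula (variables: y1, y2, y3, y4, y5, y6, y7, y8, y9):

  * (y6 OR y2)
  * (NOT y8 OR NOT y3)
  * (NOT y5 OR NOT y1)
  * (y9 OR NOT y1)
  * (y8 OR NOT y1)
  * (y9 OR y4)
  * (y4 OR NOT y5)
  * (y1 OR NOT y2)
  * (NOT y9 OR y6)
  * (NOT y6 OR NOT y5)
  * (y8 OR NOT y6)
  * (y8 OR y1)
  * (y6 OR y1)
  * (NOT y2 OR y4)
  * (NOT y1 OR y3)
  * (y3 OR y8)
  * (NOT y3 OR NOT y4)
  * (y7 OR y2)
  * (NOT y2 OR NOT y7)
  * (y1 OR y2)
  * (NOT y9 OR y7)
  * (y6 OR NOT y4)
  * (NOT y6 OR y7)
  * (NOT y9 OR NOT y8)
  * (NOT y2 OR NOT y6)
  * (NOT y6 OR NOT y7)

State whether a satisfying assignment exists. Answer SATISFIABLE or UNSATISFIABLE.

UNSATISFIABLE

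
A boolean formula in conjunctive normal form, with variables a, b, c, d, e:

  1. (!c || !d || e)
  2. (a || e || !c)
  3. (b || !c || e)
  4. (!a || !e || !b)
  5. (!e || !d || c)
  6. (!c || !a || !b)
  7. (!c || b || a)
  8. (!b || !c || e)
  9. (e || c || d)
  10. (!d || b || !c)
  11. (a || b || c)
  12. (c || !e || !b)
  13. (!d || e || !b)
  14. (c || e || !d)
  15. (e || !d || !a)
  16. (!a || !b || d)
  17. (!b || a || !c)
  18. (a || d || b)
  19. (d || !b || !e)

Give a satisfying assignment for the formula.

a=T, b=F, c=T, d=F, e=T

Check each clause:
  1. (e || !c || !d) — e is true.
  2. (e || a || !c) — a is true.
  3. (b || !c || e) — e is true.
  4. (!e || !b || !a) — !b is true.
  5. (c || !d || !e) — c is true.
  6. (!a || !b || !c) — !b is true.
  7. (b || a || !c) — a is true.
  8. (e || !b || !c) — e is true.
  9. (d || e || c) — c is true.
  10. (!d || !c || b) — !d is true.
  11. (b || a || c) — a is true.
  12. (c || !b || !e) — c is true.
  13. (!b || e || !d) — !d is true.
  14. (e || !d || c) — c is true.
  15. (!a || !d || e) — !d is true.
  16. (!b || !a || d) — !b is true.
  17. (!b || !c || a) — a is true.
  18. (b || d || a) — a is true.
  19. (!e || !b || d) — !b is true.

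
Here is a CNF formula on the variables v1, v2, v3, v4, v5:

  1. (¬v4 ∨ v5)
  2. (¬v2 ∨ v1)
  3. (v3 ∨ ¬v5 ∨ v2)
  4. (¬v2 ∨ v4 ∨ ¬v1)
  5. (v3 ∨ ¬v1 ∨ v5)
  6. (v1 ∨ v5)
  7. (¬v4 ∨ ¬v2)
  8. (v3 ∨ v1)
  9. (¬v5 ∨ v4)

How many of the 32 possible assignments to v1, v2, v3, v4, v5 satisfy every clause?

The models are:
  v1=F v2=F v3=T v4=T v5=T
  v1=T v2=F v3=T v4=F v5=F
  v1=T v2=F v3=T v4=T v5=T
That's 3 in total.

3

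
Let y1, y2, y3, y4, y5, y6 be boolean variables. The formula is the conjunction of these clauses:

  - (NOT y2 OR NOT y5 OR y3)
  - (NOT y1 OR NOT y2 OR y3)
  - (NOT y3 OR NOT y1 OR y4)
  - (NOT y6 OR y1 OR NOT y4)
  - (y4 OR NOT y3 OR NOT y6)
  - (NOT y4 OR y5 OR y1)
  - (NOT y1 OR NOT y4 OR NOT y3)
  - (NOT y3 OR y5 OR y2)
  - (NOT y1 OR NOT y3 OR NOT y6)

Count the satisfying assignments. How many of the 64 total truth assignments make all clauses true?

20

Case analysis on y3 and y1:
  y3=T, y1=T: a clause becomes empty — 0.
  y3=T, y1=F: 5 of the 16 assignments to (y2,y4,y5,y6) work.
  y3=F, y1=T: forces y2=F; y4, y5, y6 free → 2^3 = 8.
  y3=F, y1=F: 7 of the 16 assignments to (y2,y4,y5,y6) work.
Total: 0 + 5 + 8 + 7 = 20.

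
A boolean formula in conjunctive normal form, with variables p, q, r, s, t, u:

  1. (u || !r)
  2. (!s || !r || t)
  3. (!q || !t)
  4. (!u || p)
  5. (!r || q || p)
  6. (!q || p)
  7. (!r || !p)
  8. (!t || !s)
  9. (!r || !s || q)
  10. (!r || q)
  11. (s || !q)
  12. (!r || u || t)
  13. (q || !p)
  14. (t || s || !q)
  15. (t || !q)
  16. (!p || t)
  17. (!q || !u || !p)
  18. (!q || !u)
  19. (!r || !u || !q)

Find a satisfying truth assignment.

p=F  q=F  r=F  s=F  t=T  u=F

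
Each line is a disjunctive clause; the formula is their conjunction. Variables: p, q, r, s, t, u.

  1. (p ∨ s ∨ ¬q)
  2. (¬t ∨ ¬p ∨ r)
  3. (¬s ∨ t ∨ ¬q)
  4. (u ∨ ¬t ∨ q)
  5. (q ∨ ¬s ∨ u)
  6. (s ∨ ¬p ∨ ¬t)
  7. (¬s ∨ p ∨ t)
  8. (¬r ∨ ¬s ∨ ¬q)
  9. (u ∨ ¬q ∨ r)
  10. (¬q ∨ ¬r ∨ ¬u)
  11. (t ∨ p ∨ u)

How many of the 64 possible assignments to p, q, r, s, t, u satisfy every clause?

Split on q, then s.
  q=T, s=T: remaining (p,r,t,u) ∈ {(F,F,T,T)} — 1.
  q=T, s=F: remaining (p,r,t,u) ∈ {(T,F,F,T); (T,T,F,F)} — 2.
  q=F, s=T: 5 of the 16 assignments to (p,r,t,u) work.
  q=F, s=F: r free; 4 ways for (p,t,u) × 2^1 = 8.
Total: 1 + 2 + 5 + 8 = 16.

16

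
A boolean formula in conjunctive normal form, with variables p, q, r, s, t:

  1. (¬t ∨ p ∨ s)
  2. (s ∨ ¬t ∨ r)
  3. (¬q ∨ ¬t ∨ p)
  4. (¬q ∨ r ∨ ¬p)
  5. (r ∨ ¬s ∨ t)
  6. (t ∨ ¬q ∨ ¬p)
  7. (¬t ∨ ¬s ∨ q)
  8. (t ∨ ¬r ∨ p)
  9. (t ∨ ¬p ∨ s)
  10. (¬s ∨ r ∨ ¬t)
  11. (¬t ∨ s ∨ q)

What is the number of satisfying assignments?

Satisfying assignments:
  p=F q=F r=F s=F t=F
  p=F q=T r=F s=F t=F
  p=T q=F r=T s=T t=F
  p=T q=T r=T s=F t=T
  p=T q=T r=T s=T t=T
That's 5 in total.

5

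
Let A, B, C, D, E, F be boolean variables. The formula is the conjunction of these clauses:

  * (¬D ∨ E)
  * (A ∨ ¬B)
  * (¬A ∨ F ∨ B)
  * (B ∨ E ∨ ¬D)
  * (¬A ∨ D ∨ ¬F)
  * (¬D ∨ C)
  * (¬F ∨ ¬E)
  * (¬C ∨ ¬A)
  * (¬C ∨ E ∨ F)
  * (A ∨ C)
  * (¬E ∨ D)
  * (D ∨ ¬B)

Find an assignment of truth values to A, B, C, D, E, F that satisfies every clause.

Branch on A: take A = False.
  then B is forced to False.
  then C is forced to True.
Try D = False.
  then E is forced to False.
  then F is forced to True.
Every clause has at least one true literal under this assignment.

A=F, B=F, C=T, D=F, E=F, F=T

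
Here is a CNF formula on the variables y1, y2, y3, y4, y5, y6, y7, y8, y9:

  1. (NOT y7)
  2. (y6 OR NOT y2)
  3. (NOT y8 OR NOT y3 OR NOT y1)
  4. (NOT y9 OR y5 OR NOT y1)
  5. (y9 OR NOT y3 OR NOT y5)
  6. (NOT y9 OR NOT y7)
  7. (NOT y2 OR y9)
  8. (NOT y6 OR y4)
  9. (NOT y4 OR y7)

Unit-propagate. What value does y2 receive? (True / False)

False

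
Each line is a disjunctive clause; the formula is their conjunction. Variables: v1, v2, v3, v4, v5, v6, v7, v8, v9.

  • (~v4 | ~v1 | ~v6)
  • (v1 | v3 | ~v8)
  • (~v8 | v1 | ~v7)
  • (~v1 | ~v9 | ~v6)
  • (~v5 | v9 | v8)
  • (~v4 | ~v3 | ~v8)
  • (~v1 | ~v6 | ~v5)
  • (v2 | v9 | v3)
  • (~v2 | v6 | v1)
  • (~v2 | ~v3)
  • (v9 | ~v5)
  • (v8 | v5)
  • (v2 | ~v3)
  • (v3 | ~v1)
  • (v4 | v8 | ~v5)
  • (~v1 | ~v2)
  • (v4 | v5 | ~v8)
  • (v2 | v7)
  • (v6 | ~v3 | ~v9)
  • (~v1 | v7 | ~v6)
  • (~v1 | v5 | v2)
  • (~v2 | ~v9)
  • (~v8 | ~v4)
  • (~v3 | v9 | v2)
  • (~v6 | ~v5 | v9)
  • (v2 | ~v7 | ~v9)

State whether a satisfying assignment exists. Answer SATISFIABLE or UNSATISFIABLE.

UNSATISFIABLE

v1 = True:
  propagation gives v3=True, v2=False; an empty clause results — contradiction.
v1 = False:
  v2 = True:
    propagation gives v6=True, v3=False, v8=False, v5=True; an empty clause results — contradiction.
  v2 = False:
    propagation gives v3=False, v8=False, v9=True, v5=True; an empty clause results — contradiction.
Every branch closes, so no satisfying assignment exists.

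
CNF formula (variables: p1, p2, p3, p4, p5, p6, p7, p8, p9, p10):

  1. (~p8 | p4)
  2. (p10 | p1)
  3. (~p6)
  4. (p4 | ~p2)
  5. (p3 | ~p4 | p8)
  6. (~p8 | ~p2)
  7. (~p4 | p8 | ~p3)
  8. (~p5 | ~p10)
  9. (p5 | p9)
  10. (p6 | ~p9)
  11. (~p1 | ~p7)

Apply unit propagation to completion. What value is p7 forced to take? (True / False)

False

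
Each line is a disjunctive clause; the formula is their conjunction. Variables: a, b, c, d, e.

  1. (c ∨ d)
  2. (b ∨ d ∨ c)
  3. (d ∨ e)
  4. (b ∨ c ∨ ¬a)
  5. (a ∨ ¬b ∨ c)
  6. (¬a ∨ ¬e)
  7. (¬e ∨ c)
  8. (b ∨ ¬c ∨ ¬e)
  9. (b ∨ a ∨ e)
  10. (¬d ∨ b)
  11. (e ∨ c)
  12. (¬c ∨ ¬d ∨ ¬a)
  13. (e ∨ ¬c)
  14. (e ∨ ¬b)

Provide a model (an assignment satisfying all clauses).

a = False, b = True, c = True, d = True, e = True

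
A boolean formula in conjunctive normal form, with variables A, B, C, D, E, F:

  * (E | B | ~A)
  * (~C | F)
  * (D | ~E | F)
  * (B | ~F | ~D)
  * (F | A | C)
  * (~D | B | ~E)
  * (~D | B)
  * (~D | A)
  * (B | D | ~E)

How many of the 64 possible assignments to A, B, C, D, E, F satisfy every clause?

17

Split on D, then B.
  D=T, B=T: E free; 3 ways for (A,C,F) × 2^1 = 6.
  D=T, B=F: a clause becomes empty — 0.
  D=F, B=T: 9 of the 16 assignments to (A,C,E,F) work.
  D=F, B=F: remaining (A,C,E,F) ∈ {(F,F,F,T); (F,T,F,T)} — 2.
Total: 6 + 0 + 9 + 2 = 17.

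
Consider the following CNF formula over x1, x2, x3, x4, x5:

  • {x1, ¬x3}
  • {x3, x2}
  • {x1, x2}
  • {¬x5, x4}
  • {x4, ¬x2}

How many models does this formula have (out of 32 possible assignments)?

9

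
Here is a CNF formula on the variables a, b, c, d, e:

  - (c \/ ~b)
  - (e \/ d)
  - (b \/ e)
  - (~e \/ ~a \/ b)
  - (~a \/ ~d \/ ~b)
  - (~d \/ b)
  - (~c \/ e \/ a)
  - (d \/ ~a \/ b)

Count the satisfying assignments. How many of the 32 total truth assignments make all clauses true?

The models are:
  a=F b=F c=F d=F e=T
  a=F b=F c=T d=F e=T
  a=F b=T c=T d=F e=T
  a=F b=T c=T d=T e=T
  a=T b=T c=T d=F e=T
That's 5 in total.

5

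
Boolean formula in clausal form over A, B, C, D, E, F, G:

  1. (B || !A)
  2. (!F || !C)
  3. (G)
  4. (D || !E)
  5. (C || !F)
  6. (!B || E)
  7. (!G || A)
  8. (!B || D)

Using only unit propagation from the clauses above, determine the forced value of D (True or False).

True

(G) stands alone — G = True.
From (A || !G) and G = True: A = True.
From (!A || B) and A = True: B = True.
In (E || !B), !B is now false; E must hold, so E = True.
From (D || !E) and E = True: D = True.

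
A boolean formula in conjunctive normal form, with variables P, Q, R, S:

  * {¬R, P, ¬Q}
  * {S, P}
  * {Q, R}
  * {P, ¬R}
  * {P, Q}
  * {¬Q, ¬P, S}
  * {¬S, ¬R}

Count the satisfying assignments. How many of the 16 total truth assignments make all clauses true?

The models are:
  P=0 Q=1 R=0 S=1
  P=1 Q=0 R=1 S=0
  P=1 Q=1 R=0 S=1
That's 3 in total.

3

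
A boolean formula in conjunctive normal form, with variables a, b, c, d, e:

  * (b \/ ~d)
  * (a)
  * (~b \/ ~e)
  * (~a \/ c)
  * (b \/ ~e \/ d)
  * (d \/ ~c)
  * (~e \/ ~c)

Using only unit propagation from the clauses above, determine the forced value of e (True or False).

(a) is a unit clause: a = True.
In (~a \/ c), ~a is now false; c must hold, so c = True.
(d \/ ~c): since c = True, the clause reduces to (d). d = True.
(~d \/ b): since d = True, the clause reduces to (b). b = True.
(~b \/ ~e) with b = True leaves only ~e, so e = False.

False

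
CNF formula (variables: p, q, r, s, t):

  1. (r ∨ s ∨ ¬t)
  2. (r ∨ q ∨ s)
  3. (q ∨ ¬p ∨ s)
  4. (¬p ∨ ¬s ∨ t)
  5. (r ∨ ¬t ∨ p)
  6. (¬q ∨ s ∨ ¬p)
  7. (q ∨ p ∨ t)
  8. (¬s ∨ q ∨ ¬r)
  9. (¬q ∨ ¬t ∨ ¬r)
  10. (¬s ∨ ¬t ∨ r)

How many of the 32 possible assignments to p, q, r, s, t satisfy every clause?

5

Satisfying assignments:
  p=0 q=0 r=1 s=0 t=1
  p=0 q=1 r=0 s=0 t=0
  p=0 q=1 r=0 s=1 t=0
  p=0 q=1 r=1 s=0 t=0
  p=0 q=1 r=1 s=1 t=0
Count: 5.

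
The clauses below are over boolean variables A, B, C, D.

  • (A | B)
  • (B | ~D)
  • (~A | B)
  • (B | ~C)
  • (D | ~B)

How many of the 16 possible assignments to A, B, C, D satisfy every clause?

Satisfying assignments:
  A=0 B=1 C=0 D=1
  A=0 B=1 C=1 D=1
  A=1 B=1 C=0 D=1
  A=1 B=1 C=1 D=1
That's 4 in total.

4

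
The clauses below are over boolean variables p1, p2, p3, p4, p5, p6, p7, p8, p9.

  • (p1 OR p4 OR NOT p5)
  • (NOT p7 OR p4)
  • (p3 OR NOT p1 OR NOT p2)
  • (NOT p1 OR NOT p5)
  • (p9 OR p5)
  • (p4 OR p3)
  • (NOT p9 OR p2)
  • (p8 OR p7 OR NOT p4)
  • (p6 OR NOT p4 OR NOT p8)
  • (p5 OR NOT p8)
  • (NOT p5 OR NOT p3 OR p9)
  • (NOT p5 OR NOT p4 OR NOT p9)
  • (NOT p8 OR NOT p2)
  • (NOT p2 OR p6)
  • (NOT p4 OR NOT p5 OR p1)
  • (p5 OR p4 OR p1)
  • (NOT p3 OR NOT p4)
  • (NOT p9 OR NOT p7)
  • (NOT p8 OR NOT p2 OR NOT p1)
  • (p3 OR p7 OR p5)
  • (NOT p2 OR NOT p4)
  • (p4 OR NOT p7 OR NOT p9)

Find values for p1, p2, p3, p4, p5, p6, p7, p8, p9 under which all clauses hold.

p1=T, p2=T, p3=T, p4=F, p5=F, p6=T, p7=F, p8=F, p9=T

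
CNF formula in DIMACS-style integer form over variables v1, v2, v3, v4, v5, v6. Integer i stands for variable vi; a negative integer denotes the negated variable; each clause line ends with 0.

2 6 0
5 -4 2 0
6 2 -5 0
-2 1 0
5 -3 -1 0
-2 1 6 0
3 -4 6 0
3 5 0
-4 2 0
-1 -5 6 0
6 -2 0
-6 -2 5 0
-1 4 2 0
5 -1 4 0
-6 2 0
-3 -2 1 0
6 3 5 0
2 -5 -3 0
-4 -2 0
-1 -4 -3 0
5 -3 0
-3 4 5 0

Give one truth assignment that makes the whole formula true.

v1 = T, v2 = T, v3 = F, v4 = F, v5 = T, v6 = T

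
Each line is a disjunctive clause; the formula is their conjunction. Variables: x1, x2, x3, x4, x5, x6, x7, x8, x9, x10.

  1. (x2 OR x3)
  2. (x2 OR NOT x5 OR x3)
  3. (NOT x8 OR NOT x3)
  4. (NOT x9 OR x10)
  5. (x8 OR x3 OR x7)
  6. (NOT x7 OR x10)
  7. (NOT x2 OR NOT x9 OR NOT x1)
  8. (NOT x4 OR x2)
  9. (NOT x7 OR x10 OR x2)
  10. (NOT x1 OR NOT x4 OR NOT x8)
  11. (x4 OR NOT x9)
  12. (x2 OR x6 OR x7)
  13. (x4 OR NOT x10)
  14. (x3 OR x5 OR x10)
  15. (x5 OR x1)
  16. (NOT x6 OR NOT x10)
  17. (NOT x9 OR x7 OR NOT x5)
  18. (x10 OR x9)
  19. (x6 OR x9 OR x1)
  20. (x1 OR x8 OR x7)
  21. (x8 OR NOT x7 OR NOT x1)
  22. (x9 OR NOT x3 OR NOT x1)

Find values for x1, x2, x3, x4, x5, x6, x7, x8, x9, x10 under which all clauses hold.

Set x1 = False and propagate.
  then x5 is forced to True.
Set x2 = True and propagate.
For the remaining variables, x3 = False, x4 = True, x6 = False, x7 = True, x8 = False, x9 = True, x10 = True works.

x1=False, x2=True, x3=False, x4=True, x5=True, x6=False, x7=True, x8=False, x9=True, x10=True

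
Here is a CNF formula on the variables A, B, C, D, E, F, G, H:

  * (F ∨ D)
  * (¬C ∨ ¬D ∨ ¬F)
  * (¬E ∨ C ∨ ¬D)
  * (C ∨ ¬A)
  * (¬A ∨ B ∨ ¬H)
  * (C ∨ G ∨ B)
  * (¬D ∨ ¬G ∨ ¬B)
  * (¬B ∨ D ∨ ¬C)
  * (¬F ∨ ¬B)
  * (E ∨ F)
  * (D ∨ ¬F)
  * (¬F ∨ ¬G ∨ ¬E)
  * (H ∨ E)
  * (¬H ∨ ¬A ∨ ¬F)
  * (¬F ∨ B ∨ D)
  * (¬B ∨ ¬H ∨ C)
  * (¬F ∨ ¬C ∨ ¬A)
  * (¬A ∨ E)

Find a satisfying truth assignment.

A=F, B=F, C=F, D=T, E=F, F=T, G=T, H=T

Check each clause:
  1. (F ∨ D) — D is true.
  2. (¬C ∨ ¬D ∨ ¬F) — ¬C is true.
  3. (C ∨ ¬E ∨ ¬D) — ¬E is true.
  4. (C ∨ ¬A) — ¬A is true.
  5. (B ∨ ¬A ∨ ¬H) — ¬A is true.
  6. (B ∨ G ∨ C) — G is true.
  7. (¬B ∨ ¬G ∨ ¬D) — ¬B is true.
  8. (¬B ∨ D ∨ ¬C) — D is true.
  9. (¬F ∨ ¬B) — ¬B is true.
  10. (F ∨ E) — F is true.
  11. (D ∨ ¬F) — D is true.
  12. (¬F ∨ ¬E ∨ ¬G) — ¬E is true.
  13. (E ∨ H) — H is true.
  14. (¬A ∨ ¬H ∨ ¬F) — ¬A is true.
  15. (D ∨ B ∨ ¬F) — D is true.
  16. (C ∨ ¬H ∨ ¬B) — ¬B is true.
  17. (¬A ∨ ¬C ∨ ¬F) — ¬C is true.
  18. (E ∨ ¬A) — ¬A is true.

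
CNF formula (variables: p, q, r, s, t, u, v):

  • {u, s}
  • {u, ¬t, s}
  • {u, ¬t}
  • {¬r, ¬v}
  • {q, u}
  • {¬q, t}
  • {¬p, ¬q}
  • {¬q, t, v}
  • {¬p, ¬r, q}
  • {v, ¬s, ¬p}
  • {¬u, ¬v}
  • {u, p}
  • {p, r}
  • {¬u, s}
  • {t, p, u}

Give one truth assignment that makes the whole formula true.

Try p = False.
  then u is forced to True.
  then v is forced to False.
  then r is forced to True.
  then s is forced to True.
Set q = False and propagate.
t is now unconstrained; take t = True.
Every clause has at least one true literal under this assignment.

p = 0, q = 0, r = 1, s = 1, t = 1, u = 1, v = 0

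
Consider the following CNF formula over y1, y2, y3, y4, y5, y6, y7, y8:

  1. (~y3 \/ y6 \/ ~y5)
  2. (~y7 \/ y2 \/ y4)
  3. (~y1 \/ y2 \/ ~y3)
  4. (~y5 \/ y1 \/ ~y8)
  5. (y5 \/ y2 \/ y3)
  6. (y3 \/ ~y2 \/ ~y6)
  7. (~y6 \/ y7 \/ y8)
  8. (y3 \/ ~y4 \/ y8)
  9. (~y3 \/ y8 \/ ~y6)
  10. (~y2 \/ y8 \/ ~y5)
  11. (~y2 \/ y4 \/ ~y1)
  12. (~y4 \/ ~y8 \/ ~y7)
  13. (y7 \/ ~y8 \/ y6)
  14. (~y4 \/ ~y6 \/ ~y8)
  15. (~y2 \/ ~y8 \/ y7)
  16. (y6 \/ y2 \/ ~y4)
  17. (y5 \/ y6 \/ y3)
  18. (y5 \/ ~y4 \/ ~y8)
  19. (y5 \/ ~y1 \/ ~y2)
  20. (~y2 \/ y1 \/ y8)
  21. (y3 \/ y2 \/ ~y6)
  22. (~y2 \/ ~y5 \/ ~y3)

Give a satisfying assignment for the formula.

y1 = False, y2 = False, y3 = False, y4 = False, y5 = True, y6 = False, y7 = False, y8 = False

Try y1 = False.
Set y2 = False and propagate.
Set y3 = False and propagate.
  then y5 is forced to True.
  then y8 is forced to False.
  then y4 is forced to False.
  then y7 is forced to False.
  then y6 is forced to False.
Every clause has at least one true literal under this assignment.
Check each clause:
  1. (y6 \/ ~y5 \/ ~y3) — ~y3 is true.
  2. (y4 \/ y2 \/ ~y7) — ~y7 is true.
  3. (~y1 \/ y2 \/ ~y3) — ~y3 is true.
  4. (~y8 \/ ~y5 \/ y1) — ~y8 is true.
  5. (y2 \/ y3 \/ y5) — y5 is true.
  6. (~y2 \/ y3 \/ ~y6) — ~y6 is true.
  7. (~y6 \/ y8 \/ y7) — ~y6 is true.
  8. (~y4 \/ y8 \/ y3) — ~y4 is true.
  9. (~y6 \/ ~y3 \/ y8) — ~y6 is true.
  10. (y8 \/ ~y2 \/ ~y5) — ~y2 is true.
  11. (~y1 \/ y4 \/ ~y2) — ~y2 is true.
  12. (~y4 \/ ~y7 \/ ~y8) — ~y8 is true.
  13. (~y8 \/ y6 \/ y7) — ~y8 is true.
  14. (~y6 \/ ~y8 \/ ~y4) — ~y8 is true.
  15. (~y8 \/ ~y2 \/ y7) — ~y8 is true.
  16. (~y4 \/ y6 \/ y2) — ~y4 is true.
  17. (y6 \/ y5 \/ y3) — y5 is true.
  18. (~y8 \/ ~y4 \/ y5) — ~y8 is true.
  19. (~y2 \/ y5 \/ ~y1) — y5 is true.
  20. (y8 \/ y1 \/ ~y2) — ~y2 is true.
  21. (y3 \/ y2 \/ ~y6) — ~y6 is true.
  22. (~y3 \/ ~y2 \/ ~y5) — ~y3 is true.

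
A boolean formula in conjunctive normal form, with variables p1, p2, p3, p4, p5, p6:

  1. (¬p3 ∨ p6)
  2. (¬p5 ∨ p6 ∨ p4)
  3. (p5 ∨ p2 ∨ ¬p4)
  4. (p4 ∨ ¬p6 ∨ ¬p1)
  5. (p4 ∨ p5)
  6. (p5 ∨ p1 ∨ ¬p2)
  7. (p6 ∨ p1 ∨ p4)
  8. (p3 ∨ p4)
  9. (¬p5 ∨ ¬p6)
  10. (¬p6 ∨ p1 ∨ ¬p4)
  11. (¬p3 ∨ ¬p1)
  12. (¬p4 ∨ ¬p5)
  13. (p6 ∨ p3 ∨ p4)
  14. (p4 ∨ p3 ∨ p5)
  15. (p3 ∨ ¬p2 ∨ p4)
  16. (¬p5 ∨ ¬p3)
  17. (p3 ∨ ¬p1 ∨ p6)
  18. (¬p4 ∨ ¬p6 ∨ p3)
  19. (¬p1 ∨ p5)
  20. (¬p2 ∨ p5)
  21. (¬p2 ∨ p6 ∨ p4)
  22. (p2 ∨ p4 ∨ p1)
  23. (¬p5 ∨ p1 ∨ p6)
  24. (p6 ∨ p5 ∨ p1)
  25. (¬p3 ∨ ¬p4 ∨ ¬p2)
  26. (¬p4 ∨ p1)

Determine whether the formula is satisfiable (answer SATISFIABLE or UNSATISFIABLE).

UNSATISFIABLE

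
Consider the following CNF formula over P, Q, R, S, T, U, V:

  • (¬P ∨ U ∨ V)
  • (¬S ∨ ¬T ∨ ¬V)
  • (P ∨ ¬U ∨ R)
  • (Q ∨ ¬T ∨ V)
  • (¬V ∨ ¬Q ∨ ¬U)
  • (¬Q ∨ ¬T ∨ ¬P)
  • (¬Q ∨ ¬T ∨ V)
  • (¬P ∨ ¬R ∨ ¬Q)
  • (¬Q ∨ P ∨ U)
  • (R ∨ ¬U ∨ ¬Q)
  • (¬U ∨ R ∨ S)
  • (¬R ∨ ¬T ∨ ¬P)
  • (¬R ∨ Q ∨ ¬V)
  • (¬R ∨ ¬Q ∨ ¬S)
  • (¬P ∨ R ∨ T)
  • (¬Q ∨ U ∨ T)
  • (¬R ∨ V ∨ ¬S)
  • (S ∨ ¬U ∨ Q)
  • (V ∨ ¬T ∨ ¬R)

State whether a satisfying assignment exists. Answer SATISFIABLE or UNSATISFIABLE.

SATISFIABLE

Branch on P: take P = False.
The remaining clauses are satisfied by Q = False, R = False, S = False, T = True, U = False, V = True.
So P=False, Q=False, R=False, S=False, T=True, U=False, V=True is a satisfying assignment.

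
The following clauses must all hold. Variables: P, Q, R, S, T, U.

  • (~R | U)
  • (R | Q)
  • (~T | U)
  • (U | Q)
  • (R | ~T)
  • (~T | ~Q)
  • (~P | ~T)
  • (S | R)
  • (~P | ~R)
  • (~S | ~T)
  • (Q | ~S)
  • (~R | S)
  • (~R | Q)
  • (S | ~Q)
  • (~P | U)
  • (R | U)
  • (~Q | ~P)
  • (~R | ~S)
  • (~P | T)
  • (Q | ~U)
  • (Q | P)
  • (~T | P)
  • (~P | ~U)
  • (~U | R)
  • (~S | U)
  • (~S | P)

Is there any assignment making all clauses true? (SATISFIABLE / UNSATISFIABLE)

R = True:
  propagation gives U=True, P=False, S=True; an empty clause results — contradiction.
R = False:
  propagation gives Q=True, T=False, S=True, U=True; an empty clause results — contradiction.
Every branch closes, so no satisfying assignment exists.

UNSATISFIABLE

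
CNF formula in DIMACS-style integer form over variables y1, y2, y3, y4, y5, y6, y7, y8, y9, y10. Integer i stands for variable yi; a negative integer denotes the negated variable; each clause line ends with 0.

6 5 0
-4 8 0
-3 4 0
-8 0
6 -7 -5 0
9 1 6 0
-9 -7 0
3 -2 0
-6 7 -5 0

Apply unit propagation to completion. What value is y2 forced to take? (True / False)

(~y8) stands alone — y8 = False.
From (~y4 \/ y8) and y8 = False: y4 = False.
(~y3 \/ y4) with y4 = False leaves only ~y3, so y3 = False.
(~y2 \/ y3) with y3 = False leaves only ~y2, so y2 = False.

False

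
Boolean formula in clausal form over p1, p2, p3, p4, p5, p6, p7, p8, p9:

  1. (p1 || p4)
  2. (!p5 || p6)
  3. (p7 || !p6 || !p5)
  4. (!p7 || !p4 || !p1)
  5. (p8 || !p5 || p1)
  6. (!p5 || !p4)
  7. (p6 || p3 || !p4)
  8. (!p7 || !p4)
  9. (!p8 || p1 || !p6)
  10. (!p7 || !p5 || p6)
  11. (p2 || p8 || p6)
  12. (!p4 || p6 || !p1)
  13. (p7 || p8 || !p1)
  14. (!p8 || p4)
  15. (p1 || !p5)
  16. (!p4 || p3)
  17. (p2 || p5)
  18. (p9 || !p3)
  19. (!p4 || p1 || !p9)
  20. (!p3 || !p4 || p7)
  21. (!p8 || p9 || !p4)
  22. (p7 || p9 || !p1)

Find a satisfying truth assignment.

p1=True, p2=True, p3=False, p4=False, p5=False, p6=False, p7=True, p8=False, p9=False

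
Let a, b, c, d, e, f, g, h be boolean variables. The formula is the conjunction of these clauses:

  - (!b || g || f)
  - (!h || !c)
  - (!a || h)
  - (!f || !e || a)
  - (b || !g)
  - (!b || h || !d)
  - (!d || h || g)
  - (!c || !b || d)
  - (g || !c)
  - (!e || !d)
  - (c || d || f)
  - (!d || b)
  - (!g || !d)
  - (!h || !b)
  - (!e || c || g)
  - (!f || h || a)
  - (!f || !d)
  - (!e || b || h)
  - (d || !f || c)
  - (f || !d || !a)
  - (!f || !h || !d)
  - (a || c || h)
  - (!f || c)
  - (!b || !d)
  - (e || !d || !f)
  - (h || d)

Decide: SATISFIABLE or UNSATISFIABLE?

UNSATISFIABLE

d = True:
  propagation gives e=False, b=True; an empty clause results — contradiction.
d = False:
  propagation gives h=True, c=False, f=True; an empty clause results — contradiction.
Every branch closes, so no satisfying assignment exists.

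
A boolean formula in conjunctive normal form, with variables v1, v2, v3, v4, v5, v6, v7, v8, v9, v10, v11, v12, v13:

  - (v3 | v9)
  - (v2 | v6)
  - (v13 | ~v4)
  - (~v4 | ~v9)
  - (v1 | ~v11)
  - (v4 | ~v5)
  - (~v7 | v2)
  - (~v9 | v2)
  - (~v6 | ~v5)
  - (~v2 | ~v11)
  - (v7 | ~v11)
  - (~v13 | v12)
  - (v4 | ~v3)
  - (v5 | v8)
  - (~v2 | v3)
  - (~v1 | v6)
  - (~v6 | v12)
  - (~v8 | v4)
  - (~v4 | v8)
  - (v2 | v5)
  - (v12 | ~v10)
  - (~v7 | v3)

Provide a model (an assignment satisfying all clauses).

v1=1, v2=1, v3=1, v4=1, v5=0, v6=1, v7=1, v8=1, v9=0, v10=1, v11=0, v12=1, v13=1

Check each clause:
  1. (v9 | v3) — v3 is true.
  2. (v2 | v6) — v2 is true.
  3. (v13 | ~v4) — v13 is true.
  4. (~v9 | ~v4) — ~v9 is true.
  5. (v1 | ~v11) — v1 is true.
  6. (~v5 | v4) — ~v5 is true.
  7. (~v7 | v2) — v2 is true.
  8. (v2 | ~v9) — v2 is true.
  9. (~v6 | ~v5) — ~v5 is true.
  10. (~v2 | ~v11) — ~v11 is true.
  11. (v7 | ~v11) — ~v11 is true.
  12. (v12 | ~v13) — v12 is true.
  13. (v4 | ~v3) — v4 is true.
  14. (v8 | v5) — v8 is true.
  15. (v3 | ~v2) — v3 is true.
  16. (~v1 | v6) — v6 is true.
  17. (~v6 | v12) — v12 is true.
  18. (~v8 | v4) — v4 is true.
  19. (v8 | ~v4) — v8 is true.
  20. (v2 | v5) — v2 is true.
  21. (~v10 | v12) — v12 is true.
  22. (v3 | ~v7) — v3 is true.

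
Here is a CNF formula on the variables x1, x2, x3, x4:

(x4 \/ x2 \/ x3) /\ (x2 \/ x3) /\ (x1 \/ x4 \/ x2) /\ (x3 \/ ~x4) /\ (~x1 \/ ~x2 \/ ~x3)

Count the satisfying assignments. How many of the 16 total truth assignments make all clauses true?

7

The models are:
  x1=F x2=F x3=T x4=T
  x1=F x2=T x3=F x4=F
  x1=F x2=T x3=T x4=F
  x1=F x2=T x3=T x4=T
  x1=T x2=F x3=T x4=F
  x1=T x2=F x3=T x4=T
  x1=T x2=T x3=F x4=F
Count: 7.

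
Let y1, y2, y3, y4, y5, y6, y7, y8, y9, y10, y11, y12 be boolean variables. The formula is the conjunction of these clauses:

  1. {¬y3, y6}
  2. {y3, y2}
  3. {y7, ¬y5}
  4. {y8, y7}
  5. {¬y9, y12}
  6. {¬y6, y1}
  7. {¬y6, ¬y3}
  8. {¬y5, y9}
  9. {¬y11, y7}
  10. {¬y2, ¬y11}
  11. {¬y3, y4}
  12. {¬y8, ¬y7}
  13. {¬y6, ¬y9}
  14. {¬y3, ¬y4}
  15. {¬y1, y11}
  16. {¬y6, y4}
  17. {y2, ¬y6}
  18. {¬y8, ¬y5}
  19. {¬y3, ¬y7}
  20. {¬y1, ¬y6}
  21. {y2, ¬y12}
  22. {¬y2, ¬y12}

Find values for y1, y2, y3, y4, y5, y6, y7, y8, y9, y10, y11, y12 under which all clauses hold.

y1=F, y2=T, y3=F, y4=T, y5=F, y6=F, y7=T, y8=F, y9=F, y10=F, y11=F, y12=F

Check each clause:
  1. {y6, ¬y3} — ¬y3 is true.
  2. {y3, y2} — y2 is true.
  3. {y7, ¬y5} — ¬y5 is true.
  4. {y7, y8} — y7 is true.
  5. {¬y9, y12} — ¬y9 is true.
  6. {y1, ¬y6} — ¬y6 is true.
  7. {¬y3, ¬y6} — ¬y6 is true.
  8. {¬y5, y9} — ¬y5 is true.
  9. {y7, ¬y11} — ¬y11 is true.
  10. {¬y2, ¬y11} — ¬y11 is true.
  11. {y4, ¬y3} — y4 is true.
  12. {¬y7, ¬y8} — ¬y8 is true.
  13. {¬y6, ¬y9} — ¬y6 is true.
  14. {¬y3, ¬y4} — ¬y3 is true.
  15. {y11, ¬y1} — ¬y1 is true.
  16. {y4, ¬y6} — ¬y6 is true.
  17. {¬y6, y2} — ¬y6 is true.
  18. {¬y8, ¬y5} — ¬y8 is true.
  19. {¬y7, ¬y3} — ¬y3 is true.
  20. {¬y6, ¬y1} — ¬y6 is true.
  21. {¬y12, y2} — y2 is true.
  22. {¬y12, ¬y2} — ¬y12 is true.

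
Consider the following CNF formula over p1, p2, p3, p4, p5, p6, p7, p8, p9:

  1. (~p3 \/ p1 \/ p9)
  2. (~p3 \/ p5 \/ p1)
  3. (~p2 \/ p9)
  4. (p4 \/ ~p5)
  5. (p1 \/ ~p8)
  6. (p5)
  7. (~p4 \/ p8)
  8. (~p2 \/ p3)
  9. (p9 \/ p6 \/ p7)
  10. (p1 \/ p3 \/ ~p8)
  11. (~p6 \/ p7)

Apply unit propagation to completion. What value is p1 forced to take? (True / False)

True

(p5) is a unit clause: p5 = True.
In (p4 \/ ~p5), ~p5 is now false; p4 must hold, so p4 = True.
From (p8 \/ ~p4) and p4 = True: p8 = True.
In (p1 \/ ~p8), ~p8 is now false; p1 must hold, so p1 = True.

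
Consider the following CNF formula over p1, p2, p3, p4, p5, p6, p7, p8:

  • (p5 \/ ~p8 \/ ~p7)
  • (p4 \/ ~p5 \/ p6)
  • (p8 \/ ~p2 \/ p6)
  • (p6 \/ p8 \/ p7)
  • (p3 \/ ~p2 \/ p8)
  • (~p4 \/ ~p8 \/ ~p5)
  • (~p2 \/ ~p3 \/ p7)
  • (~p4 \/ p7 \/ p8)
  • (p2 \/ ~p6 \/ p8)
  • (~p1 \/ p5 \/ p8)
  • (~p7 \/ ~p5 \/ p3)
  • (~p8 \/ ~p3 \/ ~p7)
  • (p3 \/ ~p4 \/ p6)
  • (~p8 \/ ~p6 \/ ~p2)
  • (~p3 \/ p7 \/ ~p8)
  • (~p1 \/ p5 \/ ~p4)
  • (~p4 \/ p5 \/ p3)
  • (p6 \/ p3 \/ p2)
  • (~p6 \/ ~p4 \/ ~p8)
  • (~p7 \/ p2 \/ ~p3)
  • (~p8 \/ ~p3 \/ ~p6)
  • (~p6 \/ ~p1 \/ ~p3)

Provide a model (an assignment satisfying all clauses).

p1 = False, p2 = True, p3 = False, p4 = False, p5 = False, p6 = False, p7 = False, p8 = True

Check each clause:
  1. (~p7 \/ ~p8 \/ p5) — ~p7 is true.
  2. (~p5 \/ p4 \/ p6) — ~p5 is true.
  3. (p6 \/ ~p2 \/ p8) — p8 is true.
  4. (p7 \/ p6 \/ p8) — p8 is true.
  5. (p8 \/ ~p2 \/ p3) — p8 is true.
  6. (~p5 \/ ~p4 \/ ~p8) — ~p5 is true.
  7. (~p3 \/ ~p2 \/ p7) — ~p3 is true.
  8. (p8 \/ p7 \/ ~p4) — p8 is true.
  9. (p8 \/ ~p6 \/ p2) — p8 is true.
  10. (~p1 \/ p8 \/ p5) — p8 is true.
  11. (~p7 \/ p3 \/ ~p5) — ~p7 is true.
  12. (~p7 \/ ~p8 \/ ~p3) — ~p7 is true.
  13. (p3 \/ ~p4 \/ p6) — ~p4 is true.
  14. (~p2 \/ ~p6 \/ ~p8) — ~p6 is true.
  15. (~p3 \/ p7 \/ ~p8) — ~p3 is true.
  16. (~p4 \/ ~p1 \/ p5) — ~p4 is true.
  17. (~p4 \/ p5 \/ p3) — ~p4 is true.
  18. (p6 \/ p3 \/ p2) — p2 is true.
  19. (~p6 \/ ~p8 \/ ~p4) — ~p6 is true.
  20. (~p3 \/ p2 \/ ~p7) — ~p7 is true.
  21. (~p8 \/ ~p6 \/ ~p3) — ~p6 is true.
  22. (~p1 \/ ~p6 \/ ~p3) — ~p6 is true.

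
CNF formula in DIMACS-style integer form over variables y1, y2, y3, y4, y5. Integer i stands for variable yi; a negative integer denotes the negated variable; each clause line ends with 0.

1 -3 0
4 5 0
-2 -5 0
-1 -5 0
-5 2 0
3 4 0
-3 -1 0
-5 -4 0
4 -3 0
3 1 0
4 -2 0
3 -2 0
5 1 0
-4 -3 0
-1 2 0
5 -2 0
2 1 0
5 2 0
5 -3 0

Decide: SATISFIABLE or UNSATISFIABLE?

UNSATISFIABLE

y5 = True:
  propagation gives y2=False; an empty clause results — contradiction.
y5 = False:
  propagation gives y4=True, y1=True, y3=False, y2=False; an empty clause results — contradiction.
Every branch closes, so no satisfying assignment exists.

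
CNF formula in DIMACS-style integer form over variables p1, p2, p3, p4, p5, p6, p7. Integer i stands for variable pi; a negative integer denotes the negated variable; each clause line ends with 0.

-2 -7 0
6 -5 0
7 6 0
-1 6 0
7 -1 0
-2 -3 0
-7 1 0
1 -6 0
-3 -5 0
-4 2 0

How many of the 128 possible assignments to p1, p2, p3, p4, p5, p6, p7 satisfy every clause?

3

Satisfying assignments:
  p1=T p2=F p3=F p4=F p5=F p6=T p7=T
  p1=T p2=F p3=F p4=F p5=T p6=T p7=T
  p1=T p2=F p3=T p4=F p5=F p6=T p7=T
That's 3 in total.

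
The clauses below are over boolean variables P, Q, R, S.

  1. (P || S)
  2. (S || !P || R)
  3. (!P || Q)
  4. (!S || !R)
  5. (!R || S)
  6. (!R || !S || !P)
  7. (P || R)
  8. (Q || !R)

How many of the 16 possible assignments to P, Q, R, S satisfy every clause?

1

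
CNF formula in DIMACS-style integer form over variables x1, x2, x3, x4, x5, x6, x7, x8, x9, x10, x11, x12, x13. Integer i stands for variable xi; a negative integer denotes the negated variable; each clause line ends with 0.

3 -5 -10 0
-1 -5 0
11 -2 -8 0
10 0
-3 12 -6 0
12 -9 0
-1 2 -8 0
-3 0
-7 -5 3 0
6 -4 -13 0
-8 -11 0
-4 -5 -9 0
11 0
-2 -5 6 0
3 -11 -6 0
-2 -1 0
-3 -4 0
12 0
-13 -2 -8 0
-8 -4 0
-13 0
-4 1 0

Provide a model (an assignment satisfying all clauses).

Unit propagation: (x10) forces x10 = True.
(¬x3) is a unit clause, so x3 = False.
Unit propagation: (¬x5) forces x5 = False.
The clause (x11) is unit: x11 must be True.
Unit propagation: (¬x8) forces x8 = False.
Unit propagation: (¬x6) forces x6 = False.
The clause (x12) is unit: x12 must be True.
Unit propagation: (¬x13) forces x13 = False.
Pure literal: x2 appears only negated; assign x2 = False.
x4 occurs only negated in the remaining clauses — set x4 = False.
x1, x7, x9 are now unconstrained; take x1 = False, x7 = True, x9 = True.

x1=F, x2=F, x3=F, x4=F, x5=F, x6=F, x7=T, x8=F, x9=T, x10=T, x11=T, x12=T, x13=F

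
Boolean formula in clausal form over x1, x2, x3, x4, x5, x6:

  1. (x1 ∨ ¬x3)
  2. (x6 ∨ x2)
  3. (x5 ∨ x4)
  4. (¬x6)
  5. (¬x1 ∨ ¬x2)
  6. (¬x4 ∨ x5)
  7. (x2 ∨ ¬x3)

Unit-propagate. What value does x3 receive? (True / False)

False

Unit clause (¬x6) sets x6 = False.
(x2 ∨ x6) with x6 = False leaves only x2, so x2 = True.
(¬x1 ∨ ¬x2): since x2 = True, the clause reduces to (¬x1). x1 = False.
From (x1 ∨ ¬x3) and x1 = False: x3 = False.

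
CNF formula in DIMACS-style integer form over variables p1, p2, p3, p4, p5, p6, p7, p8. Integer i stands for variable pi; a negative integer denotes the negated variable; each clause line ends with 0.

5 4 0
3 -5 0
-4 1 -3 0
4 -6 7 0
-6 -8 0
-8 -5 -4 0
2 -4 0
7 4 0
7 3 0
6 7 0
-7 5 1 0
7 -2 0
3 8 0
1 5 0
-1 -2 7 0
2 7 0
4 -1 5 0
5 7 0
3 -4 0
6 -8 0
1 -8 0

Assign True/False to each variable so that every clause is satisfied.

p1=1  p2=1  p3=1  p4=0  p5=1  p6=0  p7=1  p8=0

Check each clause:
  1. (p4 || p5) — p5 is true.
  2. (!p5 || p3) — p3 is true.
  3. (!p4 || p1 || !p3) — p1 is true.
  4. (p4 || p7 || !p6) — !p6 is true.
  5. (!p8 || !p6) — !p8 is true.
  6. (!p4 || !p5 || !p8) — !p8 is true.
  7. (!p4 || p2) — p2 is true.
  8. (p4 || p7) — p7 is true.
  9. (p3 || p7) — p3 is true.
  10. (p6 || p7) — p7 is true.
  11. (!p7 || p5 || p1) — p5 is true.
  12. (!p2 || p7) — p7 is true.
  13. (p3 || p8) — p3 is true.
  14. (p5 || p1) — p1 is true.
  15. (!p2 || !p1 || p7) — p7 is true.
  16. (p2 || p7) — p2 is true.
  17. (p5 || p4 || !p1) — p5 is true.
  18. (p7 || p5) — p5 is true.
  19. (!p4 || p3) — p3 is true.
  20. (!p8 || p6) — !p8 is true.
  21. (p1 || !p8) — !p8 is true.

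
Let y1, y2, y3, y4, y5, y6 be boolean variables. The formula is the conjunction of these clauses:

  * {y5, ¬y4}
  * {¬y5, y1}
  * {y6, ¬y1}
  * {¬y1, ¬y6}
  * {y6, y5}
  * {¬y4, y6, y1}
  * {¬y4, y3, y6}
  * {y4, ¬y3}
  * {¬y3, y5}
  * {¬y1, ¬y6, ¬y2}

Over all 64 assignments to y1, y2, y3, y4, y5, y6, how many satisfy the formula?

The models are:
  y1=F y2=F y3=F y4=F y5=F y6=T
  y1=F y2=T y3=F y4=F y5=F y6=T
Count: 2.

2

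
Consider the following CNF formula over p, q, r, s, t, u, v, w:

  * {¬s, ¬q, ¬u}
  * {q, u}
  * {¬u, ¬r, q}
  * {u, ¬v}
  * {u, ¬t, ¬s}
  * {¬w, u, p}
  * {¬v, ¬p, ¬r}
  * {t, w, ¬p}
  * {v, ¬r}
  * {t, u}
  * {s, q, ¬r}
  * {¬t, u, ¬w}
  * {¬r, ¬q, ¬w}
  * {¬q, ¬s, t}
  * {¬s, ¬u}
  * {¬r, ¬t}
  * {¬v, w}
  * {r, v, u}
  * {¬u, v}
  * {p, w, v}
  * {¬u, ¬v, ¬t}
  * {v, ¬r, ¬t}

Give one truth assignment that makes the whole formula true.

p=T  q=T  r=F  s=F  t=F  u=T  v=T  w=T

Check each clause:
  1. {¬q, ¬u, ¬s} — ¬s is true.
  2. {q, u} — q is true.
  3. {¬u, q, ¬r} — q is true.
  4. {u, ¬v} — u is true.
  5. {¬t, u, ¬s} — ¬t is true.
  6. {p, u, ¬w} — p is true.
  7. {¬r, ¬p, ¬v} — ¬r is true.
  8. {t, w, ¬p} — w is true.
  9. {¬r, v} — ¬r is true.
  10. {t, u} — u is true.
  11. {¬r, q, s} — q is true.
  12. {u, ¬t, ¬w} — ¬t is true.
  13. {¬q, ¬w, ¬r} — ¬r is true.
  14. {t, ¬s, ¬q} — ¬s is true.
  15. {¬u, ¬s} — ¬s is true.
  16. {¬r, ¬t} — ¬t is true.
  17. {w, ¬v} — w is true.
  18. {r, v, u} — u is true.
  19. {¬u, v} — v is true.
  20. {v, p, w} — w is true.
  21. {¬t, ¬u, ¬v} — ¬t is true.
  22. {¬t, v, ¬r} — ¬t is true.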